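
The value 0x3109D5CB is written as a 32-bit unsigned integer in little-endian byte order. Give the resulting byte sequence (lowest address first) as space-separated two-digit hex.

Split into bytes (most-significant first): 31 09 D5 CB.
In little-endian order the low byte comes first in memory.
So at ascending addresses the bytes are CB D5 09 31.

CB D5 09 31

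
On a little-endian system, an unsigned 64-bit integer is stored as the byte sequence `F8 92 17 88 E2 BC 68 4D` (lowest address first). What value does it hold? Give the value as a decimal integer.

In little-endian order the low byte comes first in memory.
Reassemble most-significant byte first: 4D 68 BC E2 88 17 92 F8 → 0x4D68BCE2881792F8.
0x4D68BCE2881792F8 = 5577915819630236408.

5577915819630236408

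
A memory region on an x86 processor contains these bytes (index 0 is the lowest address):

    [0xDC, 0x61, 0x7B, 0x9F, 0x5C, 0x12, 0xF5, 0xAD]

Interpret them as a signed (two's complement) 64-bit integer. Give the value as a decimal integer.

Little-endian: lowest address holds the least-significant byte.
Reassemble most-significant byte first: AD F5 12 5C 9F 7B 61 DC → 0xADF5125C9F7B61DC.
Top bit is set, so as a signed 64-bit value this is 0xADF5125C9F7B61DC − 2^64 = -5911798746831953444.

-5911798746831953444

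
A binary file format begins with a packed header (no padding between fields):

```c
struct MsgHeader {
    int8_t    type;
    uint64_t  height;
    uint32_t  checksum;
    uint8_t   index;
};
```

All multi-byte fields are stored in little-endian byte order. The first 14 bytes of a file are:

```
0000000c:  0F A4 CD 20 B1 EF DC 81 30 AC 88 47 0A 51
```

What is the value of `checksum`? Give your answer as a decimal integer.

172460204

`checksum` follows `type` (1 B), `height` (8 B), so it starts at offset 1 + 8 = 9 and occupies 4 bytes.
Bytes at offsets 9..12: AC 88 47 0A.
In little-endian order the low byte comes first in memory.
Reassemble most-significant byte first: 0A 47 88 AC → 0x0A4788AC.
0x0A4788AC = 172460204.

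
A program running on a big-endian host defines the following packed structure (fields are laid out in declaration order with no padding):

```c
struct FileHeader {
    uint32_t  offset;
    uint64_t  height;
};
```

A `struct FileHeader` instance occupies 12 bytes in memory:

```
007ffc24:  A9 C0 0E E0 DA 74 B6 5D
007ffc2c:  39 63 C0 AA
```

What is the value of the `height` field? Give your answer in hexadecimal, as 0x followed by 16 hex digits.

0xDA74B65D3963C0AA

`height` follows `offset` (4 bytes), so it starts at byte offset 4 and occupies 8 bytes.
Bytes at offsets 4..11: DA 74 B6 5D 39 63 C0 AA.
In big-endian order the high byte comes first in memory.
The bytes are already most-significant first: 0xDA74B65D3963C0AA.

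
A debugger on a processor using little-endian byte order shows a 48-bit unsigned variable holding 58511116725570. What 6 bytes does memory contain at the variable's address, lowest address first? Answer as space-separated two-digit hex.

58511116725570 in hexadecimal, padded to 48 bits, is 0x35372E53ED42.
Split into bytes (most-significant first): 35 37 2E 53 ED 42.
Little-endian stores the least-significant byte at the lowest address.
So at ascending addresses the bytes are 42 ED 53 2E 37 35.

42 ED 53 2E 37 35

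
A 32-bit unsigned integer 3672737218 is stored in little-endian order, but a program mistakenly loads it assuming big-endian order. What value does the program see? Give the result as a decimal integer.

3263556058

3672737218 in 32-bit hexadecimal is 0xDAE985C2.
Stored little-endian, the bytes at ascending addresses are C2 85 E9 DA.
Read back as big-endian, the last byte is least significant, giving 0xC285E9DA.
0xC285E9DA = 3263556058.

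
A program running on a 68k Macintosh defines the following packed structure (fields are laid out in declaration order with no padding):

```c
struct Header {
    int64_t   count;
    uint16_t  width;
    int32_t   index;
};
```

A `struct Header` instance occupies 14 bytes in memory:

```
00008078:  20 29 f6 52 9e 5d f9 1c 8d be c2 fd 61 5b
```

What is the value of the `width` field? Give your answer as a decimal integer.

`width` follows `count` (8 bytes), so it starts at byte offset 8 and occupies 2 bytes.
Bytes at offsets 8..9: 8D BE.
In big-endian order the high byte comes first in memory.
The bytes are already most-significant first: 0x8DBE.
0x8DBE = 36286.

36286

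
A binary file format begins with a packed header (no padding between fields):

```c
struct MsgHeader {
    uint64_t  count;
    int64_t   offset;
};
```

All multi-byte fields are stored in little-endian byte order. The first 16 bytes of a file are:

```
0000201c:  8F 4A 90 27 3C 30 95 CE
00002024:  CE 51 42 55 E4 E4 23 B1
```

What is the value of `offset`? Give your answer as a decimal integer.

`offset` follows `count` (8 bytes), so it starts at byte offset 8 and occupies 8 bytes.
Bytes at offsets 8..15: CE 51 42 55 E4 E4 23 B1.
In little-endian order the low byte comes first in memory.
Reassemble most-significant byte first: B1 23 E4 E4 55 42 51 CE → 0xB123E4E4554251CE.
Top bit is set, so as a signed 64-bit value this is 0xB123E4E4554251CE − 2^64 = -5682446635477347890.

-5682446635477347890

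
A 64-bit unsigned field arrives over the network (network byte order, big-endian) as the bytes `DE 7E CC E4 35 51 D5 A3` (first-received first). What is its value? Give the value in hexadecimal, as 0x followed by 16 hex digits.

0xDE7ECCE43551D5A3

In big-endian order the high byte comes first in memory.
The bytes are already most-significant first: 0xDE7ECCE43551D5A3.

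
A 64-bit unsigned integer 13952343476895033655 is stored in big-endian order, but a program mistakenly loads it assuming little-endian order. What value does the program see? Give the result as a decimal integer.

3974867800680210625

13952343476895033655 in 64-bit hexadecimal is 0xC1A0AE7834912937.
Stored big-endian, the bytes at ascending addresses are C1 A0 AE 78 34 91 29 37.
Read back as little-endian, the first byte is least significant, giving 0x3729913478AEA0C1.
0x3729913478AEA0C1 = 3974867800680210625.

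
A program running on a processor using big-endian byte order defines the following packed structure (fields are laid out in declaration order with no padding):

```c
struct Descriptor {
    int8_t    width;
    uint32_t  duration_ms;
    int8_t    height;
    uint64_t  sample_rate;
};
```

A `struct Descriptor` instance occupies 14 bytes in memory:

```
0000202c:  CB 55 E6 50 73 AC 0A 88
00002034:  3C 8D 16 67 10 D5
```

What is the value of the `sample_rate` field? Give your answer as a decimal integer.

758923113875837141

`sample_rate` follows `width` (1 B), `duration_ms` (4 B), `height` (1 B), so it starts at offset 1 + 4 + 1 = 6 and occupies 8 bytes.
Bytes at offsets 6..13: 0A 88 3C 8D 16 67 10 D5.
Big-endian: lowest address holds the most-significant byte.
The bytes are already most-significant first: 0x0A883C8D166710D5.
0x0A883C8D166710D5 = 758923113875837141.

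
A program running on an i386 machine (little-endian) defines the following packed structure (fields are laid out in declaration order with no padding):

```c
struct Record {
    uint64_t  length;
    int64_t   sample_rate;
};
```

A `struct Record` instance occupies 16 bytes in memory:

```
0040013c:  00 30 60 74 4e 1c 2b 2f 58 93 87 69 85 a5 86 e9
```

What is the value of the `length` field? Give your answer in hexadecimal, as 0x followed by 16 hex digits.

0x2F2B1C4E74603000

`length` is the first field, at byte offset 0, occupying 8 bytes.
Bytes at offsets 0..7: 00 30 60 74 4E 1C 2B 2F.
Little-endian stores the least-significant byte at the lowest address.
Reassemble most-significant byte first: 2F 2B 1C 4E 74 60 30 00 → 0x2F2B1C4E74603000.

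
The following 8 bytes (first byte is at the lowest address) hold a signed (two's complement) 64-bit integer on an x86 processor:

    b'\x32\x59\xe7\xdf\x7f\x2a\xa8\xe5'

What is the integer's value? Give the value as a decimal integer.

-1898220514230970062

Little-endian stores the least-significant byte at the lowest address.
Reassemble most-significant byte first: E5 A8 2A 7F DF E7 59 32 → 0xE5A82A7FDFE75932.
Top bit is set, so as a signed 64-bit value this is 0xE5A82A7FDFE75932 − 2^64 = -1898220514230970062.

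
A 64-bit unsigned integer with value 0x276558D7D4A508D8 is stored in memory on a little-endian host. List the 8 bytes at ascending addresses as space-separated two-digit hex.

Split into bytes (most-significant first): 27 65 58 D7 D4 A5 08 D8.
Little-endian stores the least-significant byte at the lowest address.
So at ascending addresses the bytes are D8 08 A5 D4 D7 58 65 27.

D8 08 A5 D4 D7 58 65 27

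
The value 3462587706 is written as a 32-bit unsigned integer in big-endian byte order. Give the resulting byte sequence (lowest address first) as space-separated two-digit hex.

CE 62 E5 3A

3462587706 in hexadecimal, padded to 32 bits, is 0xCE62E53A.
Split into bytes (most-significant first): CE 62 E5 3A.
In big-endian order the high byte comes first in memory.
So the memory order matches the most-significant-first order: CE 62 E5 3A.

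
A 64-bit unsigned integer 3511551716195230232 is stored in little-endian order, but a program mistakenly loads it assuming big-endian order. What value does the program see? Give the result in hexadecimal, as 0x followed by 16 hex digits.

3511551716195230232 in 64-bit hexadecimal is 0x30BB89AE4E3AE218.
Stored little-endian, the bytes at ascending addresses are 18 E2 3A 4E AE 89 BB 30.
Read back as big-endian, the last byte is least significant, giving 0x18E23A4EAE89BB30.

0x18E23A4EAE89BB30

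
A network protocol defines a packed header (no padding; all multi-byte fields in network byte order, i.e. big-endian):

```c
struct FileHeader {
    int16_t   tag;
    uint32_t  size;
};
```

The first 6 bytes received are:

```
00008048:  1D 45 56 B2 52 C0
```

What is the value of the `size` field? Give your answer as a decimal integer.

`size` follows `tag` (2 bytes), so it starts at byte offset 2 and occupies 4 bytes.
Bytes at offsets 2..5: 56 B2 52 C0.
Big-endian stores the most-significant byte at the lowest address.
The bytes are already most-significant first: 0x56B252C0.
0x56B252C0 = 1454527168.

1454527168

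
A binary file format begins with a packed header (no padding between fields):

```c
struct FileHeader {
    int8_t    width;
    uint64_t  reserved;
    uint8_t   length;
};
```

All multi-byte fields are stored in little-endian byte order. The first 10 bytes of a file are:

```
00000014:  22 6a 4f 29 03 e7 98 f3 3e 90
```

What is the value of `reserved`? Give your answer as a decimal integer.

`reserved` follows `width` (1 byte), so it starts at byte offset 1 and occupies 8 bytes.
Bytes at offsets 1..8: 6A 4F 29 03 E7 98 F3 3E.
In little-endian order the low byte comes first in memory.
Reassemble most-significant byte first: 3E F3 98 E7 03 29 4F 6A → 0x3EF398E703294F6A.
0x3EF398E703294F6A = 4536137367650127722.

4536137367650127722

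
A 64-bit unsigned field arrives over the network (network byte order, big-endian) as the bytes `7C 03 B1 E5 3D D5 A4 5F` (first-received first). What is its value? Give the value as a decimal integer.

Big-endian: lowest address holds the most-significant byte.
The bytes are already most-significant first: 0x7C03B1E53DD5A45F.
0x7C03B1E53DD5A45F = 8936181683776234591.

8936181683776234591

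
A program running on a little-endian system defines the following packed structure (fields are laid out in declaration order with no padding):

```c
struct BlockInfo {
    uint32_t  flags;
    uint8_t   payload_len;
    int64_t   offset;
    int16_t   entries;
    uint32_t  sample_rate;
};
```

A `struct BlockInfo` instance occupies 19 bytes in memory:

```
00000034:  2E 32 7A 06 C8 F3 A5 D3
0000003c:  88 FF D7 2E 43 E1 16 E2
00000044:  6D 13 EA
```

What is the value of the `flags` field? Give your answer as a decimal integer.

108671534

`flags` is the first field, at byte offset 0, occupying 4 bytes.
Bytes at offsets 0..3: 2E 32 7A 06.
Little-endian: lowest address holds the least-significant byte.
Reassemble most-significant byte first: 06 7A 32 2E → 0x067A322E.
0x067A322E = 108671534.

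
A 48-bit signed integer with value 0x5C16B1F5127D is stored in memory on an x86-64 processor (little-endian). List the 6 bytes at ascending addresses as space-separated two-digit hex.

Split into bytes (most-significant first): 5C 16 B1 F5 12 7D.
Little-endian: lowest address holds the least-significant byte.
So at ascending addresses the bytes are 7D 12 F5 B1 16 5C.

7D 12 F5 B1 16 5C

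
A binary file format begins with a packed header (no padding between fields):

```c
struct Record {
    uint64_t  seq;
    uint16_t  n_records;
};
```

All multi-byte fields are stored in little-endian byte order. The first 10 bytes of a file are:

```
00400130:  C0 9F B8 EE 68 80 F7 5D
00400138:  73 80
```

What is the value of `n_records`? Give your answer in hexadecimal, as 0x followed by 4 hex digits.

0x8073

`n_records` follows `seq` (8 bytes), so it starts at byte offset 8 and occupies 2 bytes.
Bytes at offsets 8..9: 73 80.
In little-endian order the low byte comes first in memory.
Reassemble most-significant byte first: 80 73 → 0x8073.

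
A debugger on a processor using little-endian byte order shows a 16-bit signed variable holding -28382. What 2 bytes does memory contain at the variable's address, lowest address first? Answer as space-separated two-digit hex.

22 91

Two's complement of -28382 in 16 bits: 28382 = 0x6EDE; invert → 0x9121; add 1 → 0x9122.
Split into bytes (most-significant first): 91 22.
In little-endian order the low byte comes first in memory.
So at ascending addresses the bytes are 22 91.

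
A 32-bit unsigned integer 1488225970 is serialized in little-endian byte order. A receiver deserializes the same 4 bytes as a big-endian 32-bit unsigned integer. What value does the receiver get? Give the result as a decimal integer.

2995172440

1488225970 in 32-bit hexadecimal is 0x58B486B2.
Stored little-endian, the bytes at ascending addresses are B2 86 B4 58.
Read back as big-endian, the last byte is least significant, giving 0xB286B458.
0xB286B458 = 2995172440.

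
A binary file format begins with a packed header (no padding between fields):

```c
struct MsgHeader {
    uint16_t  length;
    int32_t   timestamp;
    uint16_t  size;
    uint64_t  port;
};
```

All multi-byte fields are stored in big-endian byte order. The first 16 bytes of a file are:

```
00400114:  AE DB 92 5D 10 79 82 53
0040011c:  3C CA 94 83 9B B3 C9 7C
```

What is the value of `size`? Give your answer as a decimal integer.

`size` follows `length` (2 B), `timestamp` (4 B), so it starts at offset 2 + 4 = 6 and occupies 2 bytes.
Bytes at offsets 6..7: 82 53.
In big-endian order the high byte comes first in memory.
The bytes are already most-significant first: 0x8253.
0x8253 = 33363.

33363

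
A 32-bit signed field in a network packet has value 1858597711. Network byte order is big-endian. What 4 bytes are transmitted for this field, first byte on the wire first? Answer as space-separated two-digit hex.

1858597711 in hexadecimal, padded to 32 bits, is 0x6EC7F34F.
Split into bytes (most-significant first): 6E C7 F3 4F.
Big-endian: lowest address holds the most-significant byte.
So the memory order matches the most-significant-first order: 6E C7 F3 4F.

6E C7 F3 4F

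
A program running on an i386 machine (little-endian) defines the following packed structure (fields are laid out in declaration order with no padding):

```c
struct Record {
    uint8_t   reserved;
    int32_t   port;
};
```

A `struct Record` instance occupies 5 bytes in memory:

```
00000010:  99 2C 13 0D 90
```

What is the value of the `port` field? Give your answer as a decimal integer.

-1878191316

`port` follows `reserved` (1 byte), so it starts at byte offset 1 and occupies 4 bytes.
Bytes at offsets 1..4: 2C 13 0D 90.
Little-endian stores the least-significant byte at the lowest address.
Reassemble most-significant byte first: 90 0D 13 2C → 0x900D132C.
Top bit is set, so as a signed 32-bit value this is 0x900D132C − 2^32 = -1878191316.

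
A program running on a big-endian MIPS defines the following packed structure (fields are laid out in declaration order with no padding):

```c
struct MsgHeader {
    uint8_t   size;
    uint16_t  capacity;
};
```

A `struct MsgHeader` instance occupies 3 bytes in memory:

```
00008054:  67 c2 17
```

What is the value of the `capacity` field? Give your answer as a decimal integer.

`capacity` follows `size` (1 byte), so it starts at byte offset 1 and occupies 2 bytes.
Bytes at offsets 1..2: C2 17.
Big-endian: lowest address holds the most-significant byte.
The bytes are already most-significant first: 0xC217.
0xC217 = 49687.

49687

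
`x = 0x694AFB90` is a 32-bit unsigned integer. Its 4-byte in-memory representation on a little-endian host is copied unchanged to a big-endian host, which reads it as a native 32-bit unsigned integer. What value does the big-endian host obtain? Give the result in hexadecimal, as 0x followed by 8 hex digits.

0x90FB4A69

Stored little-endian, the bytes at ascending addresses are 90 FB 4A 69.
Read back as big-endian, the last byte is least significant, giving 0x90FB4A69.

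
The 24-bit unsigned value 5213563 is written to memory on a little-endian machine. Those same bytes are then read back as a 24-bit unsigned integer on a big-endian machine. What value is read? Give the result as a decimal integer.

5213563 in 24-bit hexadecimal is 0x4F8D7B.
Stored little-endian, the bytes at ascending addresses are 7B 8D 4F.
Read back as big-endian, the last byte is least significant, giving 0x7B8D4F.
0x7B8D4F = 8097103.

8097103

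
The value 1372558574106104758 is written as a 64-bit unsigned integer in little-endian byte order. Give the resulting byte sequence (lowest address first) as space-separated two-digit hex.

1372558574106104758 in hexadecimal, padded to 64 bits, is 0x130C4EC04302D3B6.
Split into bytes (most-significant first): 13 0C 4E C0 43 02 D3 B6.
Little-endian: lowest address holds the least-significant byte.
So at ascending addresses the bytes are B6 D3 02 43 C0 4E 0C 13.

B6 D3 02 43 C0 4E 0C 13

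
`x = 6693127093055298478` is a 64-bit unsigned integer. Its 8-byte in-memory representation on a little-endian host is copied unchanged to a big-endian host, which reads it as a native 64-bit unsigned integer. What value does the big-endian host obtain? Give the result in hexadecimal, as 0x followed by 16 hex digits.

0xAE9B1A22A1C3E25C

6693127093055298478 in 64-bit hexadecimal is 0x5CE2C3A1221A9BAE.
Stored little-endian, the bytes at ascending addresses are AE 9B 1A 22 A1 C3 E2 5C.
Read back as big-endian, the last byte is least significant, giving 0xAE9B1A22A1C3E25C.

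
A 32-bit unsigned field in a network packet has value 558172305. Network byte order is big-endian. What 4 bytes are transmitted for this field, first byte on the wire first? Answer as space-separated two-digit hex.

21 45 08 91

558172305 in hexadecimal, padded to 32 bits, is 0x21450891.
Split into bytes (most-significant first): 21 45 08 91.
Big-endian stores the most-significant byte at the lowest address.
So the memory order matches the most-significant-first order: 21 45 08 91.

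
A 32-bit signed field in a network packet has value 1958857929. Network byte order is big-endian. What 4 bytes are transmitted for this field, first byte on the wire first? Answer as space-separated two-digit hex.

74 C1 CC C9

1958857929 in hexadecimal, padded to 32 bits, is 0x74C1CCC9.
Split into bytes (most-significant first): 74 C1 CC C9.
In big-endian order the high byte comes first in memory.
So the memory order matches the most-significant-first order: 74 C1 CC C9.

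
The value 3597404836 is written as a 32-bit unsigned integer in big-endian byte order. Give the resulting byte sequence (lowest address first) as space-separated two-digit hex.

D6 6C 0A A4

3597404836 in hexadecimal, padded to 32 bits, is 0xD66C0AA4.
Split into bytes (most-significant first): D6 6C 0A A4.
Big-endian stores the most-significant byte at the lowest address.
So the memory order matches the most-significant-first order: D6 6C 0A A4.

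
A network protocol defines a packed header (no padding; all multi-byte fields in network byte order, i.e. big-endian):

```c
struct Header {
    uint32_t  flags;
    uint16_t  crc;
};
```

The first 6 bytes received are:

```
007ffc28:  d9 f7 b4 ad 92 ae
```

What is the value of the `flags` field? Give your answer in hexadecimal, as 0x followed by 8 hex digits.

0xD9F7B4AD

`flags` is the first field, at byte offset 0, occupying 4 bytes.
Bytes at offsets 0..3: D9 F7 B4 AD.
Big-endian stores the most-significant byte at the lowest address.
The bytes are already most-significant first: 0xD9F7B4AD.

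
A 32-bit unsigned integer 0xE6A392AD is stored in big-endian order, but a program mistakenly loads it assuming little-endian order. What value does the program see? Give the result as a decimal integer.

Stored big-endian, the bytes at ascending addresses are E6 A3 92 AD.
Read back as little-endian, the first byte is least significant, giving 0xAD92A3E6.
0xAD92A3E6 = 2912068582.

2912068582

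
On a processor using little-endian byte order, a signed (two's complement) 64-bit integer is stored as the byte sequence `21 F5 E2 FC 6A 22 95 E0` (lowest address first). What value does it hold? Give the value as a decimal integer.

In little-endian order the low byte comes first in memory.
Reassemble most-significant byte first: E0 95 22 6A FC E2 F5 21 → 0xE095226AFCE2F521.
Top bit is set, so as a signed 64-bit value this is 0xE095226AFCE2F521 − 2^64 = -2263865394779196127.

-2263865394779196127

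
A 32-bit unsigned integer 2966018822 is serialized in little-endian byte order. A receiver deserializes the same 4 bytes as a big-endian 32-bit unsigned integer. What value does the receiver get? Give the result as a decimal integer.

2966018822 in 32-bit hexadecimal is 0xB0C9DB06.
Stored little-endian, the bytes at ascending addresses are 06 DB C9 B0.
Read back as big-endian, the last byte is least significant, giving 0x06DBC9B0.
0x06DBC9B0 = 115067312.

115067312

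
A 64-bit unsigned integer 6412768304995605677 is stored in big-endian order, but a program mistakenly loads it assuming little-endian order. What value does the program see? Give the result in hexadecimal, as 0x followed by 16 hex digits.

6412768304995605677 in 64-bit hexadecimal is 0x58FEBACC0E259CAD.
Stored big-endian, the bytes at ascending addresses are 58 FE BA CC 0E 25 9C AD.
Read back as little-endian, the first byte is least significant, giving 0xAD9C250ECCBAFE58.

0xAD9C250ECCBAFE58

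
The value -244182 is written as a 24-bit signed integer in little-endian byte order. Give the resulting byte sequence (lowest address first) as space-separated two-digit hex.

Two's complement of -244182 in 24 bits: 244182 = 0x03B9D6; invert → 0xFC4629; add 1 → 0xFC462A.
Split into bytes (most-significant first): FC 46 2A.
Little-endian: lowest address holds the least-significant byte.
So at ascending addresses the bytes are 2A 46 FC.

2A 46 FC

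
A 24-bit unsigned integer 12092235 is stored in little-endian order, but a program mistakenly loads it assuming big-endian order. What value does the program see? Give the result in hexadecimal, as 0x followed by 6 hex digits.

0x4B83B8

12092235 in 24-bit hexadecimal is 0xB8834B.
Stored little-endian, the bytes at ascending addresses are 4B 83 B8.
Read back as big-endian, the last byte is least significant, giving 0x4B83B8.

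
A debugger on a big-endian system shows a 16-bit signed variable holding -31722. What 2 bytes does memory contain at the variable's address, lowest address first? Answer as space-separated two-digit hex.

Two's complement of -31722 in 16 bits: 31722 = 0x7BEA; invert → 0x8415; add 1 → 0x8416.
Split into bytes (most-significant first): 84 16.
Big-endian stores the most-significant byte at the lowest address.
So the memory order matches the most-significant-first order: 84 16.

84 16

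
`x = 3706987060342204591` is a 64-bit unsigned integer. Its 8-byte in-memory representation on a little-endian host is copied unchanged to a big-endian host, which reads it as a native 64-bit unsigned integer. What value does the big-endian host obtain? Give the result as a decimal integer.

3706987060342204591 in 64-bit hexadecimal is 0x3371DD1746AAA8AF.
Stored little-endian, the bytes at ascending addresses are AF A8 AA 46 17 DD 71 33.
Read back as big-endian, the last byte is least significant, giving 0xAFA8AA4617DD7133.
0xAFA8AA4617DD7133 = 12657553970749600051.

12657553970749600051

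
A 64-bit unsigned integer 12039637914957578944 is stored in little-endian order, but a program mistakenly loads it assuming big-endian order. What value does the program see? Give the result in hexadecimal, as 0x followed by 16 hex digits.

12039637914957578944 in 64-bit hexadecimal is 0xA71562E5195F02C0.
Stored little-endian, the bytes at ascending addresses are C0 02 5F 19 E5 62 15 A7.
Read back as big-endian, the last byte is least significant, giving 0xC0025F19E56215A7.

0xC0025F19E56215A7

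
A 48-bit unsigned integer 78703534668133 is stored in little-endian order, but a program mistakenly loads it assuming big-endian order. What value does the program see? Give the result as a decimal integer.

112121087562823

78703534668133 in 48-bit hexadecimal is 0x47949839F965.
Stored little-endian, the bytes at ascending addresses are 65 F9 39 98 94 47.
Read back as big-endian, the last byte is least significant, giving 0x65F939989447.
0x65F939989447 = 112121087562823.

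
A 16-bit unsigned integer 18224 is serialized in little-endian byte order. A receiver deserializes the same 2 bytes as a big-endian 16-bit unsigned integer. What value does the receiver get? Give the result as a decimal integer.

12359

18224 in 16-bit hexadecimal is 0x4730.
Stored little-endian, the bytes at ascending addresses are 30 47.
Read back as big-endian, the last byte is least significant, giving 0x3047.
0x3047 = 12359.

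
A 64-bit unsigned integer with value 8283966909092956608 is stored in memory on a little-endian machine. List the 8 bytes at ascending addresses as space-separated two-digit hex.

C0 89 93 73 03 90 F6 72

8283966909092956608 in hexadecimal, padded to 64 bits, is 0x72F69003739389C0.
Split into bytes (most-significant first): 72 F6 90 03 73 93 89 C0.
In little-endian order the low byte comes first in memory.
So at ascending addresses the bytes are C0 89 93 73 03 90 F6 72.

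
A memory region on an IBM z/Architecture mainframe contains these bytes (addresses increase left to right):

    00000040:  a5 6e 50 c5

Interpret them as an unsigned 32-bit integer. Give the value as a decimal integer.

Big-endian stores the most-significant byte at the lowest address.
The bytes are already most-significant first: 0xA56E50C5.
0xA56E50C5 = 2775470277.

2775470277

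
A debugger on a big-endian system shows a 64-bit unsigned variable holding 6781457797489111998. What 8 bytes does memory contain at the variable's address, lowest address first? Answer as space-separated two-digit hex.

6781457797489111998 in hexadecimal, padded to 64 bits, is 0x5E1C93EFE6A433BE.
Split into bytes (most-significant first): 5E 1C 93 EF E6 A4 33 BE.
Big-endian stores the most-significant byte at the lowest address.
So the memory order matches the most-significant-first order: 5E 1C 93 EF E6 A4 33 BE.

5E 1C 93 EF E6 A4 33 BE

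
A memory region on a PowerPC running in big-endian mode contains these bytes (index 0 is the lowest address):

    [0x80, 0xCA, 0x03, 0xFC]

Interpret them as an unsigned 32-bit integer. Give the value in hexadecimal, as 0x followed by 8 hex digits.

In big-endian order the high byte comes first in memory.
The bytes are already most-significant first: 0x80CA03FC.

0x80CA03FC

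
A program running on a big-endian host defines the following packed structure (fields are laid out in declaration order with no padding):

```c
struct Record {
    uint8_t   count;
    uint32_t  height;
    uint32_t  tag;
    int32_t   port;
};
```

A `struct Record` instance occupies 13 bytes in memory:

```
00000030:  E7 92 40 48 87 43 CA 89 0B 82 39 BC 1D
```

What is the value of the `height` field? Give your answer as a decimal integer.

`height` follows `count` (1 byte), so it starts at byte offset 1 and occupies 4 bytes.
Bytes at offsets 1..4: 92 40 48 87.
Big-endian: lowest address holds the most-significant byte.
The bytes are already most-significant first: 0x92404887.
0x92404887 = 2453686407.

2453686407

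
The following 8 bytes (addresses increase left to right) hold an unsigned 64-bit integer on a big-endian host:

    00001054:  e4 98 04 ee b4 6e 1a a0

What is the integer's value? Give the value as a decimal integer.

16471921060383431328

In big-endian order the high byte comes first in memory.
The bytes are already most-significant first: 0xE49804EEB46E1AA0.
0xE49804EEB46E1AA0 = 16471921060383431328.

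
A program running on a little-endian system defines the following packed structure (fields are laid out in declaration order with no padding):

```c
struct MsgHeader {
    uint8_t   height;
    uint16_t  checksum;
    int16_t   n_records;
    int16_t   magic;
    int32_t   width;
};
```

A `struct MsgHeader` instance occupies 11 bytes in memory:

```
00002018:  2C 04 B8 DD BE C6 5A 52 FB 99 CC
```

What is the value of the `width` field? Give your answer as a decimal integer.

-862323886

`width` follows `height` (1 B), `checksum` (2 B), `n_records` (2 B), `magic` (2 B), so it starts at offset 1 + 2 + 2 + 2 = 7 and occupies 4 bytes.
Bytes at offsets 7..10: 52 FB 99 CC.
Little-endian: lowest address holds the least-significant byte.
Reassemble most-significant byte first: CC 99 FB 52 → 0xCC99FB52.
Top bit is set, so as a signed 32-bit value this is 0xCC99FB52 − 2^32 = -862323886.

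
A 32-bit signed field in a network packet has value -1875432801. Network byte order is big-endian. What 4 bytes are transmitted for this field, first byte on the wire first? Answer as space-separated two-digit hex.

90 37 2A 9F

Two's complement of -1875432801 in 32 bits: 1875432801 = 0x6FC8D561; invert → 0x90372A9E; add 1 → 0x90372A9F.
Split into bytes (most-significant first): 90 37 2A 9F.
Big-endian: lowest address holds the most-significant byte.
So the memory order matches the most-significant-first order: 90 37 2A 9F.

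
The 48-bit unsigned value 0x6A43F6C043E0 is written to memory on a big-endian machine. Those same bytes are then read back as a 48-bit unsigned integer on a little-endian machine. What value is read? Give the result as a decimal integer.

246581604795242

Stored big-endian, the bytes at ascending addresses are 6A 43 F6 C0 43 E0.
Read back as little-endian, the first byte is least significant, giving 0xE043C0F6436A.
0xE043C0F6436A = 246581604795242.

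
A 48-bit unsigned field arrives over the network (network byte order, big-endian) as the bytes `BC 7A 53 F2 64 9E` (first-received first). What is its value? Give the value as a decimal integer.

Big-endian: lowest address holds the most-significant byte.
The bytes are already most-significant first: 0xBC7A53F2649E.
0xBC7A53F2649E = 207233580426398.

207233580426398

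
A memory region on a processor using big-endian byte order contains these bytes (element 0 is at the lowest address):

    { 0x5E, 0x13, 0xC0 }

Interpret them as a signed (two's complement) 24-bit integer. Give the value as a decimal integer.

6165440

Big-endian stores the most-significant byte at the lowest address.
The bytes are already most-significant first: 0x5E13C0.
0x5E13C0 = 6165440.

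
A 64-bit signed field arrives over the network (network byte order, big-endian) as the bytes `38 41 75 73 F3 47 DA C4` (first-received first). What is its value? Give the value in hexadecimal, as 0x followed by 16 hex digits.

0x38417573F347DAC4

Big-endian: lowest address holds the most-significant byte.
The bytes are already most-significant first: 0x38417573F347DAC4.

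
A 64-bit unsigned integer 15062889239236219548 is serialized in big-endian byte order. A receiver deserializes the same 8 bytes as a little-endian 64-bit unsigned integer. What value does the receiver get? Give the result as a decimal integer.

15062889239236219548 in 64-bit hexadecimal is 0xD10A21F4DBBA929C.
Stored big-endian, the bytes at ascending addresses are D1 0A 21 F4 DB BA 92 9C.
Read back as little-endian, the first byte is least significant, giving 0x9C92BADBF4210AD1.
0x9C92BADBF4210AD1 = 11282285470372924113.

11282285470372924113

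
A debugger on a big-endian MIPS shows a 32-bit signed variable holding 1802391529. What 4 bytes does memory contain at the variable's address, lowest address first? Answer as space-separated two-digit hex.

1802391529 in hexadecimal, padded to 32 bits, is 0x6B6E4FE9.
Split into bytes (most-significant first): 6B 6E 4F E9.
In big-endian order the high byte comes first in memory.
So the memory order matches the most-significant-first order: 6B 6E 4F E9.

6B 6E 4F E9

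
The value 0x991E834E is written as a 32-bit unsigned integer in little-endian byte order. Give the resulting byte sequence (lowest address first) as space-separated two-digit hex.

4E 83 1E 99

Split into bytes (most-significant first): 99 1E 83 4E.
In little-endian order the low byte comes first in memory.
So at ascending addresses the bytes are 4E 83 1E 99.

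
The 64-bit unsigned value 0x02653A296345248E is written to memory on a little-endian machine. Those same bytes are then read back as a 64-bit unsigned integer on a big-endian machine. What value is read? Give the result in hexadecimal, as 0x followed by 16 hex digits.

Stored little-endian, the bytes at ascending addresses are 8E 24 45 63 29 3A 65 02.
Read back as big-endian, the last byte is least significant, giving 0x8E244563293A6502.

0x8E244563293A6502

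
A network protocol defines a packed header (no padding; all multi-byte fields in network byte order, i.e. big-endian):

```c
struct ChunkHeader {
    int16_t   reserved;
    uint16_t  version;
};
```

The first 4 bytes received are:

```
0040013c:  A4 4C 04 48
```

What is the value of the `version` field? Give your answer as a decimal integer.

1096

`version` follows `reserved` (2 bytes), so it starts at byte offset 2 and occupies 2 bytes.
Bytes at offsets 2..3: 04 48.
Big-endian stores the most-significant byte at the lowest address.
The bytes are already most-significant first: 0x0448.
0x0448 = 1096.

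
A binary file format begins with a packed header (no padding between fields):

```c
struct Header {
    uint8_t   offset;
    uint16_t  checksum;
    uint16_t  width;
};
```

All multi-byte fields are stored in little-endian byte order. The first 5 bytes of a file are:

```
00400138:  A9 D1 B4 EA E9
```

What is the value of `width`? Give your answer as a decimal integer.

59882

`width` follows `offset` (1 B), `checksum` (2 B), so it starts at offset 1 + 2 = 3 and occupies 2 bytes.
Bytes at offsets 3..4: EA E9.
In little-endian order the low byte comes first in memory.
Reassemble most-significant byte first: E9 EA → 0xE9EA.
0xE9EA = 59882.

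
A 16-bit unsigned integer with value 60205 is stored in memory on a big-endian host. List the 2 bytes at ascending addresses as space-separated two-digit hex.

60205 in hexadecimal, padded to 16 bits, is 0xEB2D.
Split into bytes (most-significant first): EB 2D.
In big-endian order the high byte comes first in memory.
So the memory order matches the most-significant-first order: EB 2D.

EB 2D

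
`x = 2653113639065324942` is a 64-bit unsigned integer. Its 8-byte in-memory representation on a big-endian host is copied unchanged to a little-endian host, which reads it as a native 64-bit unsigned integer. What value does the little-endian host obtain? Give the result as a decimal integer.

2653113639065324942 in 64-bit hexadecimal is 0x24D1C0CC453B8D8E.
Stored big-endian, the bytes at ascending addresses are 24 D1 C0 CC 45 3B 8D 8E.
Read back as little-endian, the first byte is least significant, giving 0x8E8D3B45CCC0D124.
0x8E8D3B45CCC0D124 = 10271931496075940132.

10271931496075940132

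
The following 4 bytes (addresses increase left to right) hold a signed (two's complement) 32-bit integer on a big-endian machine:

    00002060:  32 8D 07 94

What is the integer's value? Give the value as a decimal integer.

Big-endian: lowest address holds the most-significant byte.
The bytes are already most-significant first: 0x328D0794.
0x328D0794 = 848103316.

848103316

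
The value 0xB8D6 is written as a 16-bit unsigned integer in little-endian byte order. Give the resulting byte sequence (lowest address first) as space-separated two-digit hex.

D6 B8

Split into bytes (most-significant first): B8 D6.
Little-endian stores the least-significant byte at the lowest address.
So at ascending addresses the bytes are D6 B8.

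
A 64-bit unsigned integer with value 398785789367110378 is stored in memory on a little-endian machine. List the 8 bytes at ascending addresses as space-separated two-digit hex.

398785789367110378 in hexadecimal, padded to 64 bits, is 0x0588C59004B34AEA.
Split into bytes (most-significant first): 05 88 C5 90 04 B3 4A EA.
Little-endian: lowest address holds the least-significant byte.
So at ascending addresses the bytes are EA 4A B3 04 90 C5 88 05.

EA 4A B3 04 90 C5 88 05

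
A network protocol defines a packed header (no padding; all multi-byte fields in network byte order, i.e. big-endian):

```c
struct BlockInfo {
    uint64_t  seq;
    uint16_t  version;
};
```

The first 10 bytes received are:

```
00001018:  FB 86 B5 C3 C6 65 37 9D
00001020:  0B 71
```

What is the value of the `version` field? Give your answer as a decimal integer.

2929

`version` follows `seq` (8 bytes), so it starts at byte offset 8 and occupies 2 bytes.
Bytes at offsets 8..9: 0B 71.
In big-endian order the high byte comes first in memory.
The bytes are already most-significant first: 0x0B71.
0x0B71 = 2929.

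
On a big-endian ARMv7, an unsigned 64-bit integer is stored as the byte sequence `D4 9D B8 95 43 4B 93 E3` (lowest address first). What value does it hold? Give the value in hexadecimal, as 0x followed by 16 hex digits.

0xD49DB895434B93E3

Big-endian: lowest address holds the most-significant byte.
The bytes are already most-significant first: 0xD49DB895434B93E3.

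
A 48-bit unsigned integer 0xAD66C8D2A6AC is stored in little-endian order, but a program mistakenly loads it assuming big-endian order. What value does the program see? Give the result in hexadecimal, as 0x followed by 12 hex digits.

0xACA6D2C866AD

Stored little-endian, the bytes at ascending addresses are AC A6 D2 C8 66 AD.
Read back as big-endian, the last byte is least significant, giving 0xACA6D2C866AD.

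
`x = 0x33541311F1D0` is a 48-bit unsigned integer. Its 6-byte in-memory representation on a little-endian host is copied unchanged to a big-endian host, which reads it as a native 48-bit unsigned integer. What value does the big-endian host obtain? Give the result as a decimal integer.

229733792175155

Stored little-endian, the bytes at ascending addresses are D0 F1 11 13 54 33.
Read back as big-endian, the last byte is least significant, giving 0xD0F111135433.
0xD0F111135433 = 229733792175155.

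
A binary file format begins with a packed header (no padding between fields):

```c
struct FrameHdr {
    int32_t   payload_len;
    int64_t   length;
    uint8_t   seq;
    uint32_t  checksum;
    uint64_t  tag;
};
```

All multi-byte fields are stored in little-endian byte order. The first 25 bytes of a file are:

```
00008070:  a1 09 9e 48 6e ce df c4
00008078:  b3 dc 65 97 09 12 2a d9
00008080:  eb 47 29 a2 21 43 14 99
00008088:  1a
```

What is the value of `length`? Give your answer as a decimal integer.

`length` follows `payload_len` (4 bytes), so it starts at byte offset 4 and occupies 8 bytes.
Bytes at offsets 4..11: 6E CE DF C4 B3 DC 65 97.
Little-endian: lowest address holds the least-significant byte.
Reassemble most-significant byte first: 97 65 DC B3 C4 DF CE 6E → 0x9765DCB3C4DFCE6E.
Top bit is set, so as a signed 64-bit value this is 0x9765DCB3C4DFCE6E − 2^64 = -7537375736674398610.

-7537375736674398610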